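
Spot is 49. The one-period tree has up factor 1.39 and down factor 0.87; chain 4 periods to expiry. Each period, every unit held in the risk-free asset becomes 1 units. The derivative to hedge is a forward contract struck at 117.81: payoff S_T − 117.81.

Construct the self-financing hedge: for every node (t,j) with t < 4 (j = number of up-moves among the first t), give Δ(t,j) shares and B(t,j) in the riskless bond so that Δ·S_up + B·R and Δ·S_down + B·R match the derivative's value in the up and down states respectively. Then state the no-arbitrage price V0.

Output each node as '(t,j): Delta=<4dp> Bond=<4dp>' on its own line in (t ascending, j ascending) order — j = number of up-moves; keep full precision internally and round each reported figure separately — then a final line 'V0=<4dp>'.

The replicating-portfolio and risk-neutral prices coincide; use p* = (1−0.87)/(1.39−0.87) = 0.2500 for the latter.
Payoff layer (t=4): V(4,0)=-89.7380, V(4,1)=-72.9594, V(4,2)=-46.1521, V(4,3)=-3.3221, V(4,4)=65.1075
  t=3,j=0: stock 32.2666 → up 44.8506 (V=-72.9594), down 28.0720 (V=-89.7380). Price -85.5434; hedge Δ=1.0000, bond B=-117.8100.
  t=3,j=1: stock 51.5525 → up 71.6579 (V=-46.1521), down 44.8506 (V=-72.9594). Price -66.2575; hedge Δ=1.0000, bond B=-117.8100.
  t=3,j=2: stock 82.3654 → up 114.4879 (V=-3.3221), down 71.6579 (V=-46.1521). Price -35.4446; hedge Δ=1.0000, bond B=-117.8100.
  t=3,j=3: stock 131.5953 → up 182.9175 (V=65.1075), down 114.4879 (V=-3.3221). Price 13.7853; hedge Δ=1.0000, bond B=-117.8100.
  t=2,j=0: stock 37.0881 → up 51.5525 (V=-66.2575), down 32.2666 (V=-85.5434). Price -80.7219; hedge Δ=1.0000, bond B=-117.8100.
  t=2,j=1: stock 59.2557 → up 82.3654 (V=-35.4446), down 51.5525 (V=-66.2575). Price -58.5543; hedge Δ=1.0000, bond B=-117.8100.
  t=2,j=2: stock 94.6729 → up 131.5953 (V=13.7853), down 82.3654 (V=-35.4446). Price -23.1371; hedge Δ=1.0000, bond B=-117.8100.
  t=1,j=0: stock 42.6300 → up 59.2557 (V=-58.5543), down 37.0881 (V=-80.7219). Price -75.1800; hedge Δ=1.0000, bond B=-117.8100.
  t=1,j=1: stock 68.1100 → up 94.6729 (V=-23.1371), down 59.2557 (V=-58.5543). Price -49.7000; hedge Δ=1.0000, bond B=-117.8100.
  t=0,j=0: stock 49.0000 → up 68.1100 (V=-49.7000), down 42.6300 (V=-75.1800). Price -68.8100; hedge Δ=1.0000, bond B=-117.8100.
Self-financing check: at every node Δ·S+B equals the discounted successor values.

(0,0): Delta=1.0000 Bond=-117.8100
(1,0): Delta=1.0000 Bond=-117.8100
(1,1): Delta=1.0000 Bond=-117.8100
(2,0): Delta=1.0000 Bond=-117.8100
(2,1): Delta=1.0000 Bond=-117.8100
(2,2): Delta=1.0000 Bond=-117.8100
(3,0): Delta=1.0000 Bond=-117.8100
(3,1): Delta=1.0000 Bond=-117.8100
(3,2): Delta=1.0000 Bond=-117.8100
(3,3): Delta=1.0000 Bond=-117.8100
V0=-68.8100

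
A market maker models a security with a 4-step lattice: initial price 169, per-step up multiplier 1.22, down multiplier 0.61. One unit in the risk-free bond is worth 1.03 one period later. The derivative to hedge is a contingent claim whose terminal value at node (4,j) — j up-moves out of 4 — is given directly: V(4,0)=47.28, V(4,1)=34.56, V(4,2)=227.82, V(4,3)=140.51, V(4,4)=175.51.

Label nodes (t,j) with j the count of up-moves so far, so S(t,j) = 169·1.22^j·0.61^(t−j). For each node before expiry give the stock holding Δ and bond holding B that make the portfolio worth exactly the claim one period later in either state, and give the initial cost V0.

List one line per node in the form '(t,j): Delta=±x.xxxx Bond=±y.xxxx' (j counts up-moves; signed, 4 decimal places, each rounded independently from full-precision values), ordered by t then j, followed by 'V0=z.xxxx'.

(0,0): Delta=0.0985 Bond=127.9827
(1,0): Delta=0.6036 Bond=79.7494
(1,1): Delta=-0.0158 Bond=155.3789
(2,0): Delta=3.2675 Bond=-85.3806
(2,1): Delta=0.0010 Bond=157.9259
(2,2): Delta=-0.0196 Bond=160.9968
(3,0): Delta=-0.5436 Bond=58.2524
(3,1): Delta=4.1296 Bond=-154.0777
(3,2): Delta=-0.9328 Bond=305.9515
(3,3): Delta=0.1870 Bond=102.4369
V0=144.6229

The replicating-portfolio and risk-neutral prices coincide; use p* = (1.03−0.61)/(1.22−0.61) = 0.6885 for the latter.
Terminal values V(4,·): V(4,0)=47.2800, V(4,1)=34.5600, V(4,2)=227.8200, V(4,3)=140.5100, V(4,4)=175.5100
  t=3,j=0: stock 38.3598 → up 46.7989 (V=34.5600), down 23.3995 (V=47.2800). Price 37.4000; hedge Δ=-0.5436, bond B=58.2524.
  t=3,j=1: stock 76.7196 → up 93.5979 (V=227.8200), down 46.7989 (V=34.5600). Price 162.7420; hedge Δ=4.1296, bond B=-154.0777.
  t=3,j=2: stock 153.4392 → up 187.1958 (V=140.5100), down 93.5979 (V=227.8200). Price 162.8203; hedge Δ=-0.9328, bond B=305.9515.
  t=3,j=3: stock 306.8783 → up 374.3915 (V=175.5100), down 187.1958 (V=140.5100). Price 159.8139; hedge Δ=0.1870, bond B=102.4369.
  t=2,j=0: stock 62.8849 → up 76.7196 (V=162.7420), down 38.3598 (V=37.4000). Price 120.0981; hedge Δ=3.2675, bond B=-85.3806.
  t=2,j=1: stock 125.7698 → up 153.4392 (V=162.8203), down 76.7196 (V=162.7420). Price 158.0543; hedge Δ=0.0010, bond B=157.9259.
  t=2,j=2: stock 251.5396 → up 306.8783 (V=159.8139), down 153.4392 (V=162.8203). Price 156.0683; hedge Δ=-0.0196, bond B=160.9968.
  t=1,j=0: stock 103.0900 → up 125.7698 (V=158.0543), down 62.8849 (V=120.0981). Price 141.9727; hedge Δ=0.6036, bond B=79.7494.
  t=1,j=1: stock 206.1800 → up 251.5396 (V=156.0683), down 125.7698 (V=158.0543). Price 152.1232; hedge Δ=-0.0158, bond B=155.3789.
  t=0,j=0: stock 169.0000 → up 206.1800 (V=152.1232), down 103.0900 (V=141.9727). Price 144.6229; hedge Δ=0.0985, bond B=127.9827.
Each (Δ,B) replicates both successor values, so the strategy is self-financing and V0 is arbitrage-free.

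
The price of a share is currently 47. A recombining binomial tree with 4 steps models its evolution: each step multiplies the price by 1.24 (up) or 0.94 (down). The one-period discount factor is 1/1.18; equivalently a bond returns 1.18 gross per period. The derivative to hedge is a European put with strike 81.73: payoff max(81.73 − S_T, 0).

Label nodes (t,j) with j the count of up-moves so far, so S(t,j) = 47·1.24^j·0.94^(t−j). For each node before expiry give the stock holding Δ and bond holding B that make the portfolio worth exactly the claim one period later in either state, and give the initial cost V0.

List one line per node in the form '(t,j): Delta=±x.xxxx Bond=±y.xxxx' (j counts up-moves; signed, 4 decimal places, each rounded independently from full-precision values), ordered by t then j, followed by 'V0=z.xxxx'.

(0,0): Delta=-0.3643 Bond=19.0175
(1,0): Delta=-0.9131 Bond=46.6865
(1,1): Delta=-0.2603 Bond=16.3792
(2,0): Delta=-1.0000 Bond=58.6972
(2,1): Delta=-0.8967 Bond=54.1882
(2,2): Delta=-0.1397 Bond=10.6122
(3,0): Delta=-1.0000 Bond=69.2627
(3,1): Delta=-1.0000 Bond=69.2627
(3,2): Delta=-0.8771 Bond=62.6120
(3,3): Delta=0.0000 Bond=0.0000
V0=1.8933

Under the risk-neutral measure, an up-move has probability p* = (R−d)/(u−d) = 0.8000 and values discount at R = 1.18.
At expiry t=4: V(4,0)=45.0348, V(4,1)=33.3236, V(4,2)=17.8747, V(4,3)=0.0000, V(4,4)=0.0000
  t=3,j=0: stock 39.0374 → up 48.4064 (V=33.3236), down 36.6952 (V=45.0348). Price 30.2253; hedge Δ=-1.0000, bond B=69.2627.
  t=3,j=1: stock 51.4962 → up 63.8553 (V=17.8747), down 48.4064 (V=33.3236). Price 17.7665; hedge Δ=-1.0000, bond B=69.2627.
  t=3,j=2: stock 67.9312 → up 84.2346 (V=0.0000), down 63.8553 (V=17.8747). Price 3.0296; hedge Δ=-0.8771, bond B=62.6120.
  t=3,j=3: stock 89.6113 → up 111.1180 (V=0.0000), down 84.2346 (V=0.0000). Price 0.0000; hedge Δ=0.0000, bond B=0.0000.
  t=2,j=0: stock 41.5292 → up 51.4962 (V=17.7665), down 39.0374 (V=30.2253). Price 17.1680; hedge Δ=-1.0000, bond B=58.6972.
  t=2,j=1: stock 54.7832 → up 67.9312 (V=3.0296), down 51.4962 (V=17.7665). Price 5.0652; hedge Δ=-0.8967, bond B=54.1882.
  t=2,j=2: stock 72.2672 → up 89.6113 (V=0.0000), down 67.9312 (V=3.0296). Price 0.5135; hedge Δ=-0.1397, bond B=10.6122.
  t=1,j=0: stock 44.1800 → up 54.7832 (V=5.0652), down 41.5292 (V=17.1680). Price 6.3439; hedge Δ=-0.9131, bond B=46.6865.
  t=1,j=1: stock 58.2800 → up 72.2672 (V=0.5135), down 54.7832 (V=5.0652). Price 1.2066; hedge Δ=-0.2603, bond B=16.3792.
  t=0,j=0: stock 47.0000 → up 58.2800 (V=1.2066), down 44.1800 (V=6.3439). Price 1.8933; hedge Δ=-0.3643, bond B=19.0175.
Check: Δ(0,0)·S0 + B(0,0) = 1.8933 = V0.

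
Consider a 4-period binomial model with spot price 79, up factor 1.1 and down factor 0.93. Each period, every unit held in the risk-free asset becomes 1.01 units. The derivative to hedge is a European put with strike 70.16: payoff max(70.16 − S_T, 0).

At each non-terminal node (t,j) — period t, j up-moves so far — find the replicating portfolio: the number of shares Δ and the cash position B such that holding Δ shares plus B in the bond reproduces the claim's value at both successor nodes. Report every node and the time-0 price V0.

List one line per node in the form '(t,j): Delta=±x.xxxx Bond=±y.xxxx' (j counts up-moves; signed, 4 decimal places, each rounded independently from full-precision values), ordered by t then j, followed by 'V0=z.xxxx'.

(0,0): Delta=-0.1233 Bond=10.6474
(1,0): Delta=-0.2479 Bond=19.9038
(1,1): Delta=-0.0049 Bond=0.4601
(2,0): Delta=-0.4980 Bond=37.1919
(2,1): Delta=-0.0100 Bond=0.8777
(2,2): Delta=0.0000 Bond=0.0000
(3,0): Delta=-1.0000 Bond=69.4653
(3,1): Delta=-0.0205 Bond=1.6745
(3,2): Delta=0.0000 Bond=0.0000
(3,3): Delta=0.0000 Bond=0.0000
V0=0.9054

Risk-neutral probability p* = (R−d)/(u−d) = (1.01−0.93)/(1.1−0.93) = 0.4706.
Payoff layer (t=4): V(4,0)=11.0639, V(4,1)=0.2614, V(4,2)=0.0000, V(4,3)=0.0000, V(4,4)=0.0000
(3,0): S=63.5442. Δ = (V_up−V_dn)/(S_up−S_dn) = (0.2614−11.0639)/(69.8986−59.0961) = -1.0000. V = [p*·0.2614 + (1−p*)·11.0639]/1.01 = 5.9211. B = V − Δ·S = 69.4653.
(3,1): S=75.1598. Δ = (V_up−V_dn)/(S_up−S_dn) = (0.0000−0.2614)/(82.6758−69.8986) = -0.0205. V = [p*·0.0000 + (1−p*)·0.2614]/1.01 = 0.1370. B = V − Δ·S = 1.6745.
(3,2): S=88.8987. Δ = (V_up−V_dn)/(S_up−S_dn) = (0.0000−0.0000)/(97.7886−82.6758) = 0.0000. V = [p*·0.0000 + (1−p*)·0.0000]/1.01 = 0.0000. B = V − Δ·S = 0.0000.
(3,3): S=105.1490. Δ = (V_up−V_dn)/(S_up−S_dn) = (0.0000−0.0000)/(115.6639−97.7886) = 0.0000. V = [p*·0.0000 + (1−p*)·0.0000]/1.01 = 0.0000. B = V − Δ·S = 0.0000.
(2,0): S=68.3271. Δ = (V_up−V_dn)/(S_up−S_dn) = (0.1370−5.9211)/(75.1598−63.5442) = -0.4980. V = [p*·0.1370 + (1−p*)·5.9211]/1.01 = 3.1675. B = V − Δ·S = 37.1919.
(2,1): S=80.8170. Δ = (V_up−V_dn)/(S_up−S_dn) = (0.0000−0.1370)/(88.8987−75.1598) = -0.0100. V = [p*·0.0000 + (1−p*)·0.1370]/1.01 = 0.0718. B = V − Δ·S = 0.8777.
(2,2): S=95.5900. Δ = (V_up−V_dn)/(S_up−S_dn) = (0.0000−0.0000)/(105.1490−88.8987) = 0.0000. V = [p*·0.0000 + (1−p*)·0.0000]/1.01 = 0.0000. B = V − Δ·S = 0.0000.
(1,0): S=73.4700. Δ = (V_up−V_dn)/(S_up−S_dn) = (0.0718−3.1675)/(80.8170−68.3271) = -0.2479. V = [p*·0.0718 + (1−p*)·3.1675]/1.01 = 1.6938. B = V − Δ·S = 19.9038.
(1,1): S=86.9000. Δ = (V_up−V_dn)/(S_up−S_dn) = (0.0000−0.0718)/(95.5900−80.8170) = -0.0049. V = [p*·0.0000 + (1−p*)·0.0718]/1.01 = 0.0376. B = V − Δ·S = 0.4601.
(0,0): S=79.0000. Δ = (V_up−V_dn)/(S_up−S_dn) = (0.0376−1.6938)/(86.9000−73.4700) = -0.1233. V = [p*·0.0376 + (1−p*)·1.6938]/1.01 = 0.9054. B = V − Δ·S = 10.6474.
Check: Δ(0,0)·S0 + B(0,0) = 0.9054 = V0.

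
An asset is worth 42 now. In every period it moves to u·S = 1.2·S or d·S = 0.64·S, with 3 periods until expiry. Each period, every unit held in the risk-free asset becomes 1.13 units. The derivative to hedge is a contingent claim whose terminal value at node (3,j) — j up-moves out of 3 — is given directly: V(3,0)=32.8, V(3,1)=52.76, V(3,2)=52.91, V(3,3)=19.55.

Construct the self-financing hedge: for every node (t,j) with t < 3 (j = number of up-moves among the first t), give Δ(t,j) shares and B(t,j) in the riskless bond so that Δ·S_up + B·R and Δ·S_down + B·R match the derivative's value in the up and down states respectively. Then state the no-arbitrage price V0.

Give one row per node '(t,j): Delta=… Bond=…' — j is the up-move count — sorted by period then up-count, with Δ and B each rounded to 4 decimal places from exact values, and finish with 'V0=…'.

(0,0): Delta=-0.8390 Bond=56.3859
(1,0): Delta=0.1544 Bond=37.0143
(1,1): Delta=-0.9147 Bond=67.5306
(2,0): Delta=2.0719 Bond=8.8394
(2,1): Delta=0.0083 Bond=46.5386
(2,2): Delta=-0.9850 Bond=80.5626
V0=21.1491

No-arbitrage ⇒ martingale measure with p* = (R−d)/(u−d) = 0.8750.
Payoff layer (t=3): V(3,0)=32.8000, V(3,1)=52.7600, V(3,2)=52.9100, V(3,3)=19.5500
  t=2,j=0: stock 17.2032 → up 20.6438 (V=52.7600), down 11.0100 (V=32.8000). Price 44.4823; hedge Δ=2.0719, bond B=8.8394.
  t=2,j=1: stock 32.2560 → up 38.7072 (V=52.9100), down 20.6438 (V=52.7600). Price 46.8064; hedge Δ=0.0083, bond B=46.5386.
  t=2,j=2: stock 60.4800 → up 72.5760 (V=19.5500), down 38.7072 (V=52.9100). Price 20.9912; hedge Δ=-0.9850, bond B=80.5626.
  t=1,j=0: stock 26.8800 → up 32.2560 (V=46.8064), down 17.2032 (V=44.4823). Price 41.1645; hedge Δ=0.1544, bond B=37.0143.
  t=1,j=1: stock 50.4000 → up 60.4800 (V=20.9912), down 32.2560 (V=46.8064). Price 21.4319; hedge Δ=-0.9147, bond B=67.5306.
  t=0,j=0: stock 42.0000 → up 50.4000 (V=21.4319), down 26.8800 (V=41.1645). Price 21.1491; hedge Δ=-0.8390, bond B=56.3859.
Each (Δ,B) replicates both successor values, so the strategy is self-financing and V0 is arbitrage-free.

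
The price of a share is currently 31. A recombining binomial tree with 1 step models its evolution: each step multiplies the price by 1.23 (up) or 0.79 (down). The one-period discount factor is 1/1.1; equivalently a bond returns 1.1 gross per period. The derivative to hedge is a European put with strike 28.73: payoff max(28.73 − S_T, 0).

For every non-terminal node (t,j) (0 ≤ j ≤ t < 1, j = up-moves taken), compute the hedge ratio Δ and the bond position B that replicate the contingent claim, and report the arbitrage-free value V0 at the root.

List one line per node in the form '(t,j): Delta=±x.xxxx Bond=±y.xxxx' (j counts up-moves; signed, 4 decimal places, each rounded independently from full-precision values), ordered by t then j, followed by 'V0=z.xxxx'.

(0,0): Delta=-0.3109 Bond=10.7752
V0=1.1388

Since d<R<u, set p* = (R−d)/(u−d) = 0.7045; price each node as the discounted p*-expectation of its children.
Payoff layer (t=1): V(1,0)=4.2400, V(1,1)=0.0000
  t=0,j=0: stock 31.0000 → up 38.1300 (V=0.0000), down 24.4900 (V=4.2400). Price 1.1388; hedge Δ=-0.3109, bond B=10.7752.
The time-0 hedge costs 1.1388, which is the no-arbitrage price.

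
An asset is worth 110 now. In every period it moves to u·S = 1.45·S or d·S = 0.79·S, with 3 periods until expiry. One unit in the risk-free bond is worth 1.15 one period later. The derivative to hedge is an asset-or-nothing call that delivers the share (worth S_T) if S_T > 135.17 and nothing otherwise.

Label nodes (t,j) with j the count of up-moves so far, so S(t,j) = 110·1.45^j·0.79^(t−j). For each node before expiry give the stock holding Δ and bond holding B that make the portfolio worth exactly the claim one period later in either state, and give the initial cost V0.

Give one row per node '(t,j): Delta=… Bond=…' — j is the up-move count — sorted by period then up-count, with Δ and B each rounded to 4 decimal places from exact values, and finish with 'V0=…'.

Risk-neutral probability p* = (R−d)/(u−d) = (1.15−0.79)/(1.45−0.79) = 0.5455.
At expiry t=3: V(3,0)=0.0000, V(3,1)=0.0000, V(3,2)=182.7073, V(3,3)=335.3487
(2,0): S=68.6510. Δ = (V_up−V_dn)/(S_up−S_dn) = (0.0000−0.0000)/(99.5440−54.2343) = 0.0000. V = [p*·0.0000 + (1−p*)·0.0000]/1.15 = 0.0000. B = V − Δ·S = 0.0000.
(2,1): S=126.0050. Δ = (V_up−V_dn)/(S_up−S_dn) = (182.7073−0.0000)/(182.7073−99.5440) = 2.1970. V = [p*·182.7073 + (1−p*)·0.0000]/1.15 = 86.6596. B = V − Δ·S = -190.1696.
(2,2): S=231.2750. Δ = (V_up−V_dn)/(S_up−S_dn) = (335.3487−182.7073)/(335.3487−182.7073) = 1.0000. V = [p*·335.3487 + (1−p*)·182.7073]/1.15 = 231.2750. B = V − Δ·S = 0.0000.
(1,0): S=86.9000. Δ = (V_up−V_dn)/(S_up−S_dn) = (86.6596−0.0000)/(126.0050−68.6510) = 1.5110. V = [p*·86.6596 + (1−p*)·0.0000]/1.15 = 41.1034. B = V − Δ·S = -90.1990.
(1,1): S=159.5000. Δ = (V_up−V_dn)/(S_up−S_dn) = (231.2750−86.6596)/(231.2750−126.0050) = 1.3738. V = [p*·231.2750 + (1−p*)·86.6596]/1.15 = 143.9484. B = V − Δ·S = -75.1659.
(0,0): S=110.0000. Δ = (V_up−V_dn)/(S_up−S_dn) = (143.9484−41.1034)/(159.5000−86.9000) = 1.4166. V = [p*·143.9484 + (1−p*)·41.1034]/1.15 = 84.5223. B = V − Δ·S = -71.3036.
Check: Δ(0,0)·S0 + B(0,0) = 84.5223 = V0.

(0,0): Delta=1.4166 Bond=-71.3036
(1,0): Delta=1.5110 Bond=-90.1990
(1,1): Delta=1.3738 Bond=-75.1659
(2,0): Delta=0.0000 Bond=0.0000
(2,1): Delta=2.1970 Bond=-190.1696
(2,2): Delta=1.0000 Bond=0.0000
V0=84.5223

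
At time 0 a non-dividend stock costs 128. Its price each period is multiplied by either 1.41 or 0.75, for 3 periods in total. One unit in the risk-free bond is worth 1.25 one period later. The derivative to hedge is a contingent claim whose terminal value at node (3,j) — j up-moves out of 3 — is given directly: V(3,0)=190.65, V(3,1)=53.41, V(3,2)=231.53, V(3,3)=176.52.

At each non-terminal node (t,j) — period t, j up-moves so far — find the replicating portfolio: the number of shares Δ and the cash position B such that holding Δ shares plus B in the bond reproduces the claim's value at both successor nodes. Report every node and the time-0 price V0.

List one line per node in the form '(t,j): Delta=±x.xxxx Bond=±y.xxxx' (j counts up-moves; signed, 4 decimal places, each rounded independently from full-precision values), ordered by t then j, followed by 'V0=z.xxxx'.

(0,0): Delta=0.1954 Bond=68.8115
(1,0): Delta=1.2837 Bond=-18.4658
(1,1): Delta=0.0101 Bond=119.4481
(2,0): Delta=-2.8880 Bond=277.2836
(2,1): Delta=1.9938 Bond=-119.1993
(2,2): Delta=-0.3275 Bond=235.2331
V0=93.8183

Under the risk-neutral measure, an up-move has probability p* = (R−d)/(u−d) = 0.7576 and values discount at R = 1.25.
At expiry t=3: V(3,0)=190.6500, V(3,1)=53.4100, V(3,2)=231.5300, V(3,3)=176.5200
(2,0): S=72.0000. Δ = (V_up−V_dn)/(S_up−S_dn) = (53.4100−190.6500)/(101.5200−54.0000) = -2.8880. V = [p*·53.4100 + (1−p*)·190.6500]/1.25 = 69.3442. B = V − Δ·S = 277.2836.
(2,1): S=135.3600. Δ = (V_up−V_dn)/(S_up−S_dn) = (231.5300−53.4100)/(190.8576−101.5200) = 1.9938. V = [p*·231.5300 + (1−p*)·53.4100]/1.25 = 150.6795. B = V − Δ·S = -119.1993.
(2,2): S=254.4768. Δ = (V_up−V_dn)/(S_up−S_dn) = (176.5200−231.5300)/(358.8123−190.8576) = -0.3275. V = [p*·176.5200 + (1−p*)·231.5300]/1.25 = 151.8846. B = V − Δ·S = 235.2331.
(1,0): S=96.0000. Δ = (V_up−V_dn)/(S_up−S_dn) = (150.6795−69.3442)/(135.3600−72.0000) = 1.2837. V = [p*·150.6795 + (1−p*)·69.3442]/1.25 = 104.7695. B = V − Δ·S = -18.4658.
(1,1): S=180.4800. Δ = (V_up−V_dn)/(S_up−S_dn) = (151.8846−150.6795)/(254.4768−135.3600) = 0.0101. V = [p*·151.8846 + (1−p*)·150.6795]/1.25 = 121.2740. B = V − Δ·S = 119.4481.
(0,0): S=128.0000. Δ = (V_up−V_dn)/(S_up−S_dn) = (121.2740−104.7695)/(180.4800−96.0000) = 0.1954. V = [p*·121.2740 + (1−p*)·104.7695]/1.25 = 93.8183. B = V − Δ·S = 68.8115.
Each (Δ,B) replicates both successor values, so the strategy is self-financing and V0 is arbitrage-free.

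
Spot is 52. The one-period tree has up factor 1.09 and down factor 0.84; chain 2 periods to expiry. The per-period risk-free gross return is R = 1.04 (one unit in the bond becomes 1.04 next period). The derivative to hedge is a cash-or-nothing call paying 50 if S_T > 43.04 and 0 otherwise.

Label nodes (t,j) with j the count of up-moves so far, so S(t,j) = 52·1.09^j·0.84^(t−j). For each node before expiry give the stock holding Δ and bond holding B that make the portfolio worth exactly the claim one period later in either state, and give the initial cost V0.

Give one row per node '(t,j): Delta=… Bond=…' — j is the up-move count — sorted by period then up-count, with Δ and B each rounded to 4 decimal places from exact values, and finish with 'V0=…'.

(0,0): Delta=0.7396 Bond=5.9172
(1,0): Delta=4.5788 Bond=-161.5385
(1,1): Delta=0.0000 Bond=48.0769
V0=44.3787

The replicating-portfolio and risk-neutral prices coincide; use p* = (1.04−0.84)/(1.09−0.84) = 0.8000 for the latter.
Payoff layer (t=2): V(2,0)=0.0000, V(2,1)=50.0000, V(2,2)=50.0000
(1,0): S=43.6800. Δ = (V_up−V_dn)/(S_up−S_dn) = (50.0000−0.0000)/(47.6112−36.6912) = 4.5788. V = [p*·50.0000 + (1−p*)·0.0000]/1.04 = 38.4615. B = V − Δ·S = -161.5385.
(1,1): S=56.6800. Δ = (V_up−V_dn)/(S_up−S_dn) = (50.0000−50.0000)/(61.7812−47.6112) = 0.0000. V = [p*·50.0000 + (1−p*)·50.0000]/1.04 = 48.0769. B = V − Δ·S = 48.0769.
(0,0): S=52.0000. Δ = (V_up−V_dn)/(S_up−S_dn) = (48.0769−38.4615)/(56.6800−43.6800) = 0.7396. V = [p*·48.0769 + (1−p*)·38.4615]/1.04 = 44.3787. B = V − Δ·S = 5.9172.
Self-financing check: at every node Δ·S+B equals the discounted successor values.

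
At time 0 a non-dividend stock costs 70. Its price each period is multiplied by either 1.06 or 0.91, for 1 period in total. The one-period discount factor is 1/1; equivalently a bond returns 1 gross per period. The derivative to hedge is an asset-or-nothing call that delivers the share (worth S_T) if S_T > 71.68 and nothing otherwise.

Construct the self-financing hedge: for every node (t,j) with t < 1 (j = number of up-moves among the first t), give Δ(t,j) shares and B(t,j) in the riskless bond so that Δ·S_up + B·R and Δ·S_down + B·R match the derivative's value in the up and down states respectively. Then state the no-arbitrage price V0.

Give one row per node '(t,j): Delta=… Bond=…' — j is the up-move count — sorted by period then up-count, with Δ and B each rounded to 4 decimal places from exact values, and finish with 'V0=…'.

Under the risk-neutral measure, an up-move has probability p* = (R−d)/(u−d) = 0.6000 and values discount at R = 1.
Terminal payoffs: V(1,0)=0.0000, V(1,1)=74.2000
(0,0): S=70.0000. Δ = (V_up−V_dn)/(S_up−S_dn) = (74.2000−0.0000)/(74.2000−63.7000) = 7.0667. V = [p*·74.2000 + (1−p*)·0.0000]/1 = 44.5200. B = V − Δ·S = -450.1467.
The time-0 hedge costs 44.5200, which is the no-arbitrage price.

(0,0): Delta=7.0667 Bond=-450.1467
V0=44.5200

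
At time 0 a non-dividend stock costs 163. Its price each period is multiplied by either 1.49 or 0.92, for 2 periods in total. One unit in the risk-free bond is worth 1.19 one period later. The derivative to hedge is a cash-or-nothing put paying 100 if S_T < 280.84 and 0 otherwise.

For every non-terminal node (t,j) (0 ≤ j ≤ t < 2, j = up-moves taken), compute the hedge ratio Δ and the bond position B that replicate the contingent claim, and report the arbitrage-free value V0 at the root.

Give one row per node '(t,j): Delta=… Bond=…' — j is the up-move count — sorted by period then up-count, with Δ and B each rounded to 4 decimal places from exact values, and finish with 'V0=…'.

Risk-neutral probability p* = (R−d)/(u−d) = (1.19−0.92)/(1.49−0.92) = 0.4737.
At expiry t=2: V(2,0)=100.0000, V(2,1)=100.0000, V(2,2)=0.0000
  t=1,j=0: stock 149.9600 → up 223.4404 (V=100.0000), down 137.9632 (V=100.0000). Price 84.0336; hedge Δ=0.0000, bond B=84.0336.
  t=1,j=1: stock 242.8700 → up 361.8763 (V=0.0000), down 223.4404 (V=100.0000). Price 44.2282; hedge Δ=-0.7224, bond B=219.6668.
  t=0,j=0: stock 163.0000 → up 242.8700 (V=44.2282), down 149.9600 (V=84.0336). Price 54.7718; hedge Δ=-0.4284, bond B=124.6058.
Each (Δ,B) replicates both successor values, so the strategy is self-financing and V0 is arbitrage-free.

(0,0): Delta=-0.4284 Bond=124.6058
(1,0): Delta=0.0000 Bond=84.0336
(1,1): Delta=-0.7224 Bond=219.6668
V0=54.7718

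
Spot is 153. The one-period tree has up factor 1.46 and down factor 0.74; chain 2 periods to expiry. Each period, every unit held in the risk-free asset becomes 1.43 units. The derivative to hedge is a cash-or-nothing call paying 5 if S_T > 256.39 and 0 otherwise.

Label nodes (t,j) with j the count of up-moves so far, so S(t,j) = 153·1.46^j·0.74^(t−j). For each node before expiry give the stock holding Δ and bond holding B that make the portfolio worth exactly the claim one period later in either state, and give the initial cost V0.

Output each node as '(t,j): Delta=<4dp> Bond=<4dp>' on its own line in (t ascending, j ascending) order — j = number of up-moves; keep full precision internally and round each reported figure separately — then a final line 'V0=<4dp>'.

(0,0): Delta=0.0304 Bond=-2.4083
(1,0): Delta=0.0000 Bond=0.0000
(1,1): Delta=0.0311 Bond=-3.5936
V0=2.2456

The replicating-portfolio and risk-neutral prices coincide; use p* = (1.43−0.74)/(1.46−0.74) = 0.9583 for the latter.
At expiry t=2: V(2,0)=0.0000, V(2,1)=0.0000, V(2,2)=5.0000
(1,0): S=113.2200. Δ = (V_up−V_dn)/(S_up−S_dn) = (0.0000−0.0000)/(165.3012−83.7828) = 0.0000. V = [p*·0.0000 + (1−p*)·0.0000]/1.43 = 0.0000. B = V − Δ·S = 0.0000.
(1,1): S=223.3800. Δ = (V_up−V_dn)/(S_up−S_dn) = (5.0000−0.0000)/(326.1348−165.3012) = 0.0311. V = [p*·5.0000 + (1−p*)·0.0000]/1.43 = 3.3508. B = V − Δ·S = -3.5936.
(0,0): S=153.0000. Δ = (V_up−V_dn)/(S_up−S_dn) = (3.3508−0.0000)/(223.3800−113.2200) = 0.0304. V = [p*·3.3508 + (1−p*)·0.0000]/1.43 = 2.2456. B = V − Δ·S = -2.4083.
Root portfolio cost Δ·153+B reproduces V0=2.2456.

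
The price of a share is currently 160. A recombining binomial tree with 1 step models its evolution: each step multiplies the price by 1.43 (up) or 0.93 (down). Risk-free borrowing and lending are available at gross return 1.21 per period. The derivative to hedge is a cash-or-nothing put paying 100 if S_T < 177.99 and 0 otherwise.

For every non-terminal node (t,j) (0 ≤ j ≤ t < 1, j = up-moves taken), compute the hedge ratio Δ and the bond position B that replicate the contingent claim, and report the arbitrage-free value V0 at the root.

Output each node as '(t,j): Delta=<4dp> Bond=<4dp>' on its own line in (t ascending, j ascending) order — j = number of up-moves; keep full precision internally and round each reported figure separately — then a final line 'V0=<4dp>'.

(0,0): Delta=-1.2500 Bond=236.3636
V0=36.3636

Under the risk-neutral measure, an up-move has probability p* = (R−d)/(u−d) = 0.5600 and values discount at R = 1.21.
Terminal payoffs: V(1,0)=100.0000, V(1,1)=0.0000
  t=0,j=0: stock 160.0000 → up 228.8000 (V=0.0000), down 148.8000 (V=100.0000). Price 36.3636; hedge Δ=-1.2500, bond B=236.3636.
Check: Δ(0,0)·S0 + B(0,0) = 36.3636 = V0.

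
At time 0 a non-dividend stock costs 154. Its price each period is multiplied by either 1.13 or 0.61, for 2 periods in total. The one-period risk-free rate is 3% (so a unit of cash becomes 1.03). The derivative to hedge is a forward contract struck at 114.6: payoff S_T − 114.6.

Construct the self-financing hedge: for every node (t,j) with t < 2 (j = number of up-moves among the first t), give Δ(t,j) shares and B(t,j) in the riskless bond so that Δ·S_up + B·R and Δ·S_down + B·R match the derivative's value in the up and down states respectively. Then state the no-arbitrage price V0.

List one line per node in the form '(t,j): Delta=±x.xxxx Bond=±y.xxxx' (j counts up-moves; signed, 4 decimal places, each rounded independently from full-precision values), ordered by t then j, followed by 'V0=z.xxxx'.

(0,0): Delta=1.0000 Bond=-108.0215
(1,0): Delta=1.0000 Bond=-111.2621
(1,1): Delta=1.0000 Bond=-111.2621
V0=45.9785

Under the risk-neutral measure, an up-move has probability p* = (R−d)/(u−d) = 0.8077 and values discount at R = 1.03.
Payoff layer (t=2): V(2,0)=-57.2966, V(2,1)=-8.4478, V(2,2)=82.0426
(1,0): S=93.9400. Δ = (V_up−V_dn)/(S_up−S_dn) = (-8.4478−-57.2966)/(106.1522−57.3034) = 1.0000. V = [p*·-8.4478 + (1−p*)·-57.2966]/1.03 = -17.3221. B = V − Δ·S = -111.2621.
(1,1): S=174.0200. Δ = (V_up−V_dn)/(S_up−S_dn) = (82.0426−-8.4478)/(196.6426−106.1522) = 1.0000. V = [p*·82.0426 + (1−p*)·-8.4478]/1.03 = 62.7579. B = V − Δ·S = -111.2621.
(0,0): S=154.0000. Δ = (V_up−V_dn)/(S_up−S_dn) = (62.7579−-17.3221)/(174.0200−93.9400) = 1.0000. V = [p*·62.7579 + (1−p*)·-17.3221]/1.03 = 45.9785. B = V − Δ·S = -108.0215.
Check: Δ(0,0)·S0 + B(0,0) = 45.9785 = V0.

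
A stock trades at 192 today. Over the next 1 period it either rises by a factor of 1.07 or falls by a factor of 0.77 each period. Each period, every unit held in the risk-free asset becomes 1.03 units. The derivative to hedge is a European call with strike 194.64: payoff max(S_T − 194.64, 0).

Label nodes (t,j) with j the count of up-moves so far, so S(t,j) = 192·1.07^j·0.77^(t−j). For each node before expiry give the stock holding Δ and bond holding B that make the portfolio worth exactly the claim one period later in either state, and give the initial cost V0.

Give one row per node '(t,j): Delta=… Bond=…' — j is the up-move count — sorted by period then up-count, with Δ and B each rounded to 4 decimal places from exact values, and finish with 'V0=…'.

The replicating-portfolio and risk-neutral prices coincide; use p* = (1.03−0.77)/(1.07−0.77) = 0.8667 for the latter.
At expiry t=1: V(1,0)=0.0000, V(1,1)=10.8000
  t=0,j=0: stock 192.0000 → up 205.4400 (V=10.8000), down 147.8400 (V=0.0000). Price 9.0874; hedge Δ=0.1875, bond B=-26.9126.
The time-0 hedge costs 9.0874, which is the no-arbitrage price.

(0,0): Delta=0.1875 Bond=-26.9126
V0=9.0874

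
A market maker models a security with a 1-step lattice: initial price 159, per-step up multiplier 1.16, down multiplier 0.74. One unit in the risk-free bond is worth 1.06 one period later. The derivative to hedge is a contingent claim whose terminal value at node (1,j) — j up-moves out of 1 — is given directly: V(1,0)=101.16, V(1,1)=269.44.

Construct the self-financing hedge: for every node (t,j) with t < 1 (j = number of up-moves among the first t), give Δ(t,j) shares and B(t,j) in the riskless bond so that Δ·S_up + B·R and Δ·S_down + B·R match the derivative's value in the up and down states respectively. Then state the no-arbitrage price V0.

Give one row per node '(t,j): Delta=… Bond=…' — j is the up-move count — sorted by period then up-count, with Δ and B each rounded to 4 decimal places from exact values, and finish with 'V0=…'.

(0,0): Delta=2.5199 Bond=-184.2767
V0=216.3899

The replicating-portfolio and risk-neutral prices coincide; use p* = (1.06−0.74)/(1.16−0.74) = 0.7619 for the latter.
Payoff layer (t=1): V(1,0)=101.1600, V(1,1)=269.4400
  t=0,j=0: stock 159.0000 → up 184.4400 (V=269.4400), down 117.6600 (V=101.1600). Price 216.3899; hedge Δ=2.5199, bond B=-184.2767.
Root portfolio cost Δ·159+B reproduces V0=216.3899.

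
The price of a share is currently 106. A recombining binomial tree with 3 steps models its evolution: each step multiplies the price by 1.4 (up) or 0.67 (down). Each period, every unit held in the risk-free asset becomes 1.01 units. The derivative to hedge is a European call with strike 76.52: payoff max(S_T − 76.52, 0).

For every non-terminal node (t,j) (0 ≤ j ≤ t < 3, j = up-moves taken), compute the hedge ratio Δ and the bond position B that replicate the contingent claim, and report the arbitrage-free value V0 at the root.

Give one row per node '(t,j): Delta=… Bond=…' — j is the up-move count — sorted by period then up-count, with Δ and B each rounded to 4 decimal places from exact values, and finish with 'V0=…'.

Under the risk-neutral measure, an up-move has probability p* = (R−d)/(u−d) = 0.4658 and values discount at R = 1.01.
Payoff layer (t=3): V(3,0)=0.0000, V(3,1)=0.0000, V(3,2)=62.6792, V(3,3)=214.3440
  t=2,j=0: stock 47.5834 → up 66.6168 (V=0.0000), down 31.8809 (V=0.0000). Price 0.0000; hedge Δ=0.0000, bond B=0.0000.
  t=2,j=1: stock 99.4280 → up 139.1992 (V=62.6792), down 66.6168 (V=0.0000). Price 28.9040; hedge Δ=0.8636, bond B=-56.9579.
  t=2,j=2: stock 207.7600 → up 290.8640 (V=214.3440), down 139.1992 (V=62.6792). Price 131.9976; hedge Δ=1.0000, bond B=-75.7624.
  t=1,j=0: stock 71.0200 → up 99.4280 (V=28.9040), down 47.5834 (V=0.0000). Price 13.3289; hedge Δ=0.5575, bond B=-26.2657.
  t=1,j=1: stock 148.4000 → up 207.7600 (V=131.9976), down 99.4280 (V=28.9040). Price 76.1586; hedge Δ=0.9516, bond B=-65.0655.
  t=0,j=0: stock 106.0000 → up 148.4000 (V=76.1586), down 71.0200 (V=13.3289). Price 42.1703; hedge Δ=0.8120, bond B=-43.8979.
The time-0 hedge costs 42.1703, which is the no-arbitrage price.

(0,0): Delta=0.8120 Bond=-43.8979
(1,0): Delta=0.5575 Bond=-26.2657
(1,1): Delta=0.9516 Bond=-65.0655
(2,0): Delta=0.0000 Bond=0.0000
(2,1): Delta=0.8636 Bond=-56.9579
(2,2): Delta=1.0000 Bond=-75.7624
V0=42.1703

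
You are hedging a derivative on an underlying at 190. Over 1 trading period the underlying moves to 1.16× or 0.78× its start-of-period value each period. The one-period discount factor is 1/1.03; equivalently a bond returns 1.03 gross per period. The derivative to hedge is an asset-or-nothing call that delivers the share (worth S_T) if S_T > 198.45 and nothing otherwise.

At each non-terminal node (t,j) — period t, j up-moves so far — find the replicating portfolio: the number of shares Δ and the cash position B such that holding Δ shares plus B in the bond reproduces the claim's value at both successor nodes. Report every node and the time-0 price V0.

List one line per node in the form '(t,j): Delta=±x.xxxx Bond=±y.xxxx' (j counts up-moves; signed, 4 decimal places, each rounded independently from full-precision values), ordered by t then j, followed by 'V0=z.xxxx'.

No-arbitrage ⇒ martingale measure with p* = (R−d)/(u−d) = 0.6579.
Payoff layer (t=1): V(1,0)=0.0000, V(1,1)=220.4000
Node (0,0) S=190.0000: V=(p*·220.4000+(1−p*)·0.0000)/1.03=140.7767; Δ=(220.4000−0.0000)/(220.4000−148.2000)=3.0526; B=V−Δ·S=-439.2233
Self-financing check: at every node Δ·S+B equals the discounted successor values.

(0,0): Delta=3.0526 Bond=-439.2233
V0=140.7767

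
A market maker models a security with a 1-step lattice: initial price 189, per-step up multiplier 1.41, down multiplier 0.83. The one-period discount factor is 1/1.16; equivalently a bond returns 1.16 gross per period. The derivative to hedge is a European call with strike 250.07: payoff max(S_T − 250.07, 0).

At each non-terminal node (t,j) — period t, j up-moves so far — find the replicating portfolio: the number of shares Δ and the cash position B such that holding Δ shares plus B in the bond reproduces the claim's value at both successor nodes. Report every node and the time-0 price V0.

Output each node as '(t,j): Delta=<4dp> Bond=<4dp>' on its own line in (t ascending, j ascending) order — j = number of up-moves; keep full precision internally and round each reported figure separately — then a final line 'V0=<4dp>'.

(0,0): Delta=0.1498 Bond=-20.2565
V0=8.0538

No-arbitrage ⇒ martingale measure with p* = (R−d)/(u−d) = 0.5690.
At expiry t=1: V(1,0)=0.0000, V(1,1)=16.4200
Node (0,0) S=189.0000: V=(p*·16.4200+(1−p*)·0.0000)/1.16=8.0538; Δ=(16.4200−0.0000)/(266.4900−156.8700)=0.1498; B=V−Δ·S=-20.2565
Self-financing check: at every node Δ·S+B equals the discounted successor values.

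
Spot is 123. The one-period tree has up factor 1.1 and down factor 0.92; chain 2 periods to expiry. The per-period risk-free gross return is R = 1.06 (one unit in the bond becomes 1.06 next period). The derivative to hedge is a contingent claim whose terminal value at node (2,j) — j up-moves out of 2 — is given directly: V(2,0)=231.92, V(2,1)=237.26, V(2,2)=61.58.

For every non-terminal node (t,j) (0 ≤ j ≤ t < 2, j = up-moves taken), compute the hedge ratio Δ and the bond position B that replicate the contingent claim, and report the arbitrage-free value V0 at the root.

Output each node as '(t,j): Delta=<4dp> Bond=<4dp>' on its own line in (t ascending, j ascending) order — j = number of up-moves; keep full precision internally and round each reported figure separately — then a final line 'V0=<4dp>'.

(0,0): Delta=-5.7717 Bond=826.2641
(1,0): Delta=0.2622 Bond=193.0440
(1,1): Delta=-7.2136 Bond=1070.9245
V0=116.3410

No-arbitrage ⇒ martingale measure with p* = (R−d)/(u−d) = 0.7778.
Payoff layer (t=2): V(2,0)=231.9200, V(2,1)=237.2600, V(2,2)=61.5800
Node (1,0) S=113.1600: V=(p*·237.2600+(1−p*)·231.9200)/1.06=222.7107; Δ=(237.2600−231.9200)/(124.4760−104.1072)=0.2622; B=V−Δ·S=193.0440
Node (1,1) S=135.3000: V=(p*·61.5800+(1−p*)·237.2600)/1.06=94.9245; Δ=(61.5800−237.2600)/(148.8300−124.4760)=-7.2136; B=V−Δ·S=1070.9245
Node (0,0) S=123.0000: V=(p*·94.9245+(1−p*)·222.7107)/1.06=116.3410; Δ=(94.9245−222.7107)/(135.3000−113.1600)=-5.7717; B=V−Δ·S=826.2641
Self-financing check: at every node Δ·S+B equals the discounted successor values.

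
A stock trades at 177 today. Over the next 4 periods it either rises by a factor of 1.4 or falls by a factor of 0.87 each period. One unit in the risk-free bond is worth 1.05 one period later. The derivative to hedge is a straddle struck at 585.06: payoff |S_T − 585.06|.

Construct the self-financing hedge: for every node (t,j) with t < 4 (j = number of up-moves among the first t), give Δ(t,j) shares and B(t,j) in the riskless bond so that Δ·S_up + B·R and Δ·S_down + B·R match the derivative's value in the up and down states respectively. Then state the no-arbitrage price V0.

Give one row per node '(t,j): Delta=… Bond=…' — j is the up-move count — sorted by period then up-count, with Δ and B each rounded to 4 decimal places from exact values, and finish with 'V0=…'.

(0,0): Delta=-0.9315 Bond=471.2891
(1,0): Delta=-1.0000 Bond=505.3968
(1,1): Delta=-0.8488 Bond=474.3527
(2,0): Delta=-1.0000 Bond=530.6667
(2,1): Delta=-1.0000 Bond=530.6667
(2,2): Delta=-0.6661 Bond=434.6885
(3,0): Delta=-1.0000 Bond=557.2000
(3,1): Delta=-1.0000 Bond=557.2000
(3,2): Delta=-1.0000 Bond=557.2000
(3,3): Delta=-0.2626 Bond=260.4676
V0=306.4078

The replicating-portfolio and risk-neutral prices coincide; use p* = (1.05−0.87)/(1.4−0.87) = 0.3396 for the latter.
Terminal payoffs: V(4,0)=483.6571, V(4,1)=421.8830, V(4,2)=322.4763, V(4,3)=162.5114, V(4,4)=94.9032
  t=3,j=0: stock 116.5550 → up 163.1770 (V=421.8830), down 101.4029 (V=483.6571). Price 440.6450; hedge Δ=-1.0000, bond B=557.2000.
  t=3,j=1: stock 187.5598 → up 262.5837 (V=322.4763), down 163.1770 (V=421.8830). Price 369.6402; hedge Δ=-1.0000, bond B=557.2000.
  t=3,j=2: stock 301.8204 → up 422.5486 (V=162.5114), down 262.5837 (V=322.4763). Price 255.3796; hedge Δ=-1.0000, bond B=557.2000.
  t=3,j=3: stock 485.6880 → up 679.9632 (V=94.9032), down 422.5486 (V=162.5114). Price 132.9049; hedge Δ=-0.2626, bond B=260.4676.
  t=2,j=0: stock 133.9713 → up 187.5598 (V=369.6402), down 116.5550 (V=440.6450). Price 396.6954; hedge Δ=-1.0000, bond B=530.6667.
  t=2,j=1: stock 215.5860 → up 301.8204 (V=255.3796), down 187.5598 (V=369.6402). Price 315.0807; hedge Δ=-1.0000, bond B=530.6667.
  t=2,j=2: stock 346.9200 → up 485.6880 (V=132.9049), down 301.8204 (V=255.3796). Price 203.6042; hedge Δ=-0.6661, bond B=434.6885.
  t=1,j=0: stock 153.9900 → up 215.5860 (V=315.0807), down 133.9713 (V=396.6954). Price 351.4068; hedge Δ=-1.0000, bond B=505.3968.
  t=1,j=1: stock 247.8000 → up 346.9200 (V=203.6042), down 215.5860 (V=315.0807). Price 264.0198; hedge Δ=-0.8488, bond B=474.3527.
  t=0,j=0: stock 177.0000 → up 247.8000 (V=264.0198), down 153.9900 (V=351.4068). Price 306.4078; hedge Δ=-0.9315, bond B=471.2891.
Check: Δ(0,0)·S0 + B(0,0) = 306.4078 = V0.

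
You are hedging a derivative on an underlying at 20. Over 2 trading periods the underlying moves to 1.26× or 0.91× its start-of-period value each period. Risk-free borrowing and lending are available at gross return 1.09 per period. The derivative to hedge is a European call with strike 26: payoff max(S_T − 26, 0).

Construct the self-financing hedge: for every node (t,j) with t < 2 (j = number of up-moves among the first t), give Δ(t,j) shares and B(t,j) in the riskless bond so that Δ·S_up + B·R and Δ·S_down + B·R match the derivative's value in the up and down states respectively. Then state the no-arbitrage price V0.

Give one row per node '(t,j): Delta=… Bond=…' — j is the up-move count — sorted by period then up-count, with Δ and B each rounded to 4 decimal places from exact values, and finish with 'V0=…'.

(0,0): Delta=0.3877 Bond=-6.4736
(1,0): Delta=0.0000 Bond=0.0000
(1,1): Delta=0.6522 Bond=-13.7204
V0=1.2805

Since d<R<u, set p* = (R−d)/(u−d) = 0.5143; price each node as the discounted p*-expectation of its children.
At expiry t=2: V(2,0)=0.0000, V(2,1)=0.0000, V(2,2)=5.7520
Node (1,0) S=18.2000: V=(p*·0.0000+(1−p*)·0.0000)/1.09=0.0000; Δ=(0.0000−0.0000)/(22.9320−16.5620)=0.0000; B=V−Δ·S=0.0000
Node (1,1) S=25.2000: V=(p*·5.7520+(1−p*)·0.0000)/1.09=2.7139; Δ=(5.7520−0.0000)/(31.7520−22.9320)=0.6522; B=V−Δ·S=-13.7204
Node (0,0) S=20.0000: V=(p*·2.7139+(1−p*)·0.0000)/1.09=1.2805; Δ=(2.7139−0.0000)/(25.2000−18.2000)=0.3877; B=V−Δ·S=-6.4736
Each (Δ,B) replicates both successor values, so the strategy is self-financing and V0 is arbitrage-free.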